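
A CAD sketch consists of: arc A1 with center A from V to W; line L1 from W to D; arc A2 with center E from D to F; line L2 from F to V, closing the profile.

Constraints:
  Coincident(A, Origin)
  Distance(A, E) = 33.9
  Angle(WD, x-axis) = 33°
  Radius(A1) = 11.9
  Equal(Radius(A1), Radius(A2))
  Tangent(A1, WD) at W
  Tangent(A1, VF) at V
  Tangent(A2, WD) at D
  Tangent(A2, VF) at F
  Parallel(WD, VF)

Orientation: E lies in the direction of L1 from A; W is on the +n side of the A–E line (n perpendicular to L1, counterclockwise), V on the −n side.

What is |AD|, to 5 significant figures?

35.928

The slot axis is L1's direction at 33.0°, so u = (cos 33.0°, sin 33.0°) = (0.83867, 0.54464) and n = (−sin 33.0°, cos 33.0°) = (-0.54464, 0.83867). A is at the origin and E lies 33.9 along u from A, so E = 33.9·u = (28.431, 18.463). Tangency of A1 to both parallel lines with radius 11.9 puts W and V at A ± 11.9·n: W = (-6.4812, 9.9802), V = (6.4812, -9.9802). Equal radii place D and F the same way about E: D = E + 11.9·n = (21.950, 28.443), F = E − 11.9·n = (34.912, 8.4831). Then |AD| = |D − A| = 35.928.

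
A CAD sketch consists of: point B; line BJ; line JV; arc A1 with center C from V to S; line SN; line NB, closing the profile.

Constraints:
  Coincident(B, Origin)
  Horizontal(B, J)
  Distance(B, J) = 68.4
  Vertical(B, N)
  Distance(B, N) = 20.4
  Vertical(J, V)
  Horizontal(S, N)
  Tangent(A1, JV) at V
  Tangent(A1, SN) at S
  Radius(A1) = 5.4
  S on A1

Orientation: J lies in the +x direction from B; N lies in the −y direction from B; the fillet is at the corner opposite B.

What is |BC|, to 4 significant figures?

64.76

B is at the origin; BJ is horizontal with |BJ| = 68.4 and J on the +x side, so J = (68.40, 0.000). BN is vertical with |BN| = 20.4 and N on the −y side, so N = (0.000, -20.40). The virtual corner opposite B is at (68.40, -20.40). The tangent condition forces CV to be normal to JV and the tangent condition forces CS to be normal to SN, with radius 5.4, so the center C sits 5.4 in from both sides at C = (63.00, -15.00). Then |BC| = |C − B| = 64.76.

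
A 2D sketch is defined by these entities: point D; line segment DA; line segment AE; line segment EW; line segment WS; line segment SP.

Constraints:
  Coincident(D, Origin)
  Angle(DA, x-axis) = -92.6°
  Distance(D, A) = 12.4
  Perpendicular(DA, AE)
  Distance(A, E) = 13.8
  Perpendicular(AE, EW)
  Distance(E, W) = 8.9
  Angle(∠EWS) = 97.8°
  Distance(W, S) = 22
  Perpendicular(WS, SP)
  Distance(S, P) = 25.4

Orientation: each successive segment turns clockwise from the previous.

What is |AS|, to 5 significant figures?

14.325

AE ⟂ EW, so EW runs at 87.400°; with |EW| = 8.9, W = (-13.945, -2.8704). ∠EWS = 97.8° gives WS at 5.2000° from the x-axis; with |WS| = 22.0, S = (7.9649, -0.87647). Then |AS| = |S − A| = 14.325.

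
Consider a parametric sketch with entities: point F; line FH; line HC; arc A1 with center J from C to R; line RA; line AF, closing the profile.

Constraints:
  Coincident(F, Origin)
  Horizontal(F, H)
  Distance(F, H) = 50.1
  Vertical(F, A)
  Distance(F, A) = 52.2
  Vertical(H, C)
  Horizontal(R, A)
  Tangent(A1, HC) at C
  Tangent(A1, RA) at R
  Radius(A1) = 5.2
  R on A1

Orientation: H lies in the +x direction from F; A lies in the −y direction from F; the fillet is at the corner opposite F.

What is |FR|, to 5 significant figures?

68.854

The virtual corner opposite F is at (50.100, -52.200). Tangency of A1 to HC means the radius JC is perpendicular to HC and the tangent condition forces JR to be normal to RA, with radius 5.2, so the center J sits 5.2 in from both sides at J = (44.900, -47.000). That places the tangent points at C = (50.100, -47.000) on HC and R = (44.900, -52.200) on RA. Then |FR| = |R − F| = 68.854.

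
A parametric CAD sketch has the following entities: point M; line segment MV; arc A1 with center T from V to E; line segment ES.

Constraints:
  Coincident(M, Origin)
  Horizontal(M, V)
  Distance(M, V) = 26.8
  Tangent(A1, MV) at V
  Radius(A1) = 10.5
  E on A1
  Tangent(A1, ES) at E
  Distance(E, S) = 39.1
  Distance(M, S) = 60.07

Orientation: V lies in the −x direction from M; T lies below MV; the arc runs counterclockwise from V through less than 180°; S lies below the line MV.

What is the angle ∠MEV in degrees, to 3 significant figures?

31.0°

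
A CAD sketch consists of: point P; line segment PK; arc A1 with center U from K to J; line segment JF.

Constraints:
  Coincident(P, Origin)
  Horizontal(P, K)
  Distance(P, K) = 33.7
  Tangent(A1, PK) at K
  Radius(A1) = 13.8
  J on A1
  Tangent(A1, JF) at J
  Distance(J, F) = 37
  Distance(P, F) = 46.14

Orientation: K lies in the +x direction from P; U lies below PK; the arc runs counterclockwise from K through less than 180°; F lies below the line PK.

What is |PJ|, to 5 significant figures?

22.707

P is at the origin; P and K share the same y with |PK| = 33.7 and K on the +x side, so K = (33.700, 0.0000). The tangent condition forces UK to be normal to PK, so U = K + (0, -13.8) = (33.700, -13.800). Since UJ ⟂ JF (tangency), |UF| = √(13.8² + 37.0²) = 39.490 regardless of where J sits on A1. So F lies on both circle(P, 46.14) and circle(U, 39.490); the below-PK intersection is F = (9.6480, -45.120). J is the foot of the tangent from F: J = (20.508, -9.7496).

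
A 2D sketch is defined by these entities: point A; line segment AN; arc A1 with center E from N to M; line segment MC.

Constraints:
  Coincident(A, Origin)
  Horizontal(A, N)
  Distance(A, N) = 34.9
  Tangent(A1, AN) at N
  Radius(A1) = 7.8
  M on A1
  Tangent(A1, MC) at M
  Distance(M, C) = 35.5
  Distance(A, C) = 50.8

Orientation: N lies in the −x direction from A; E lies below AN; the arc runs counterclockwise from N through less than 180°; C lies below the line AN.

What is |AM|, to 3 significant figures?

43.4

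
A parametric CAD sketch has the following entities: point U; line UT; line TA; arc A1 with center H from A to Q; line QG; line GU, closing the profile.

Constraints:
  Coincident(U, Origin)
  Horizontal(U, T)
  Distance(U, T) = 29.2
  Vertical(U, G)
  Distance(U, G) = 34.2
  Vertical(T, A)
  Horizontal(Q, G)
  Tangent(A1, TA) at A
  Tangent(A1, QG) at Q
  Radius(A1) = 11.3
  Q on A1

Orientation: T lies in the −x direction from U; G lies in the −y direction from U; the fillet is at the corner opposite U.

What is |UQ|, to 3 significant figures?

38.6

U is at the origin; U and T share the same y with |UT| = 29.2 and T on the −x side, so T = (-29.2, 0.00). U and G share the same x with |UG| = 34.2 and G on the −y side, so G = (0.00, -34.2). The virtual corner opposite U is at (-29.2, -34.2). Tangency of A1 to TA means the radius HA is perpendicular to TA and since A1 is tangent to QG there, HQ ⟂ QG, with radius 11.3, so the center H sits 11.3 in from both sides at H = (-17.9, -22.9). That places the tangent points at A = (-29.2, -22.9) on TA and Q = (-17.9, -34.2) on QG. Then |UQ| = |Q − U| = 38.6.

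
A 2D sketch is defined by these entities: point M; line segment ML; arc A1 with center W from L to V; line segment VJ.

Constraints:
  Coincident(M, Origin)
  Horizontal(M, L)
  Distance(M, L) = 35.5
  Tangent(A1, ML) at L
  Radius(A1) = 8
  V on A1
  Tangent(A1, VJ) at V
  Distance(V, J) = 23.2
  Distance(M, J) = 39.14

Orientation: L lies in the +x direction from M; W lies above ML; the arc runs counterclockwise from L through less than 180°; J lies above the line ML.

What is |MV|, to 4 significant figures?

43.40

Checks: |WV| = 8.000 ✓; ∠(WV, VJ) = 90.00° ✓; |VJ| = 23.20 ✓; |MJ| = 39.14 ✓.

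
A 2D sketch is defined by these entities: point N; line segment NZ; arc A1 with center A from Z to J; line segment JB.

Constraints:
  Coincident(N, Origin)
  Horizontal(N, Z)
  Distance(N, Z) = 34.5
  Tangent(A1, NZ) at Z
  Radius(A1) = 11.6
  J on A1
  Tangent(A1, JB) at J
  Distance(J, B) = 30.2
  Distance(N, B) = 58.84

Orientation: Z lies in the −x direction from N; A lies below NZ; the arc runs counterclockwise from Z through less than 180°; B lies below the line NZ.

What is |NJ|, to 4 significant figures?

47.94

Checks: |AJ| = 11.60 ✓; ∠(AJ, JB) = 90.00° ✓; |JB| = 30.20 ✓; |NB| = 58.84 ✓.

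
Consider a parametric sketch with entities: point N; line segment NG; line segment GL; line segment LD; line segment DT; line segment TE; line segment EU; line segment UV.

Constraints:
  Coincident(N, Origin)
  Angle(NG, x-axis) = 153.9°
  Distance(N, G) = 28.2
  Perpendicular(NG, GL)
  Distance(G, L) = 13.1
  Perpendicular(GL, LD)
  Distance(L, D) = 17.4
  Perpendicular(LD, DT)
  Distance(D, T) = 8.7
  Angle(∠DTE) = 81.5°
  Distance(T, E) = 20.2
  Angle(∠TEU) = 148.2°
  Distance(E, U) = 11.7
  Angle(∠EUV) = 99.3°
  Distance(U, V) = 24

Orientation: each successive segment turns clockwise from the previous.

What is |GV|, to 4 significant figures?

35.54

∠TEU = 148.2° gives EU at 113.6° from the x-axis; with |EU| = 11.7, U = (-29.07, 30.89). ∠EUV = 99.3° gives UV at 32.90° from the x-axis; with |UV| = 24.0, V = (-8.924, 43.93). Then |GV| = |V − G| = 35.54.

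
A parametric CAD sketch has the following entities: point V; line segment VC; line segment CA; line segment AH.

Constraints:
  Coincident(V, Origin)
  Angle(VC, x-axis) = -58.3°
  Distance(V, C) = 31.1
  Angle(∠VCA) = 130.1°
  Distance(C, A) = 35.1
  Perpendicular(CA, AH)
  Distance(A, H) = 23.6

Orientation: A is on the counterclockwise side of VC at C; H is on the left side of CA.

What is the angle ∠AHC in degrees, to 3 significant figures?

56.1°

V is at the origin; VC runs at -58.3° with length 31.1, so C = 31.1·(cos -58.3°, sin -58.3°) = (16.3, -26.5). ∠VCA = 130.1°, so CA runs at -58.3° + (180° − 130.1°) = -8.40° from the x-axis; with |CA| = 35.1, A = C + 35.1·(cos -8.40°, sin -8.40°) = (51.1, -31.6). CA is perpendicular to AH; with |AH| = 23.6 on the left of CA, H = A + 23.6·(0.146, 0.989) = (54.5, -8.24). Then cos ∠AHC = HA·HC / (|HA||HC|), giving 56.1°.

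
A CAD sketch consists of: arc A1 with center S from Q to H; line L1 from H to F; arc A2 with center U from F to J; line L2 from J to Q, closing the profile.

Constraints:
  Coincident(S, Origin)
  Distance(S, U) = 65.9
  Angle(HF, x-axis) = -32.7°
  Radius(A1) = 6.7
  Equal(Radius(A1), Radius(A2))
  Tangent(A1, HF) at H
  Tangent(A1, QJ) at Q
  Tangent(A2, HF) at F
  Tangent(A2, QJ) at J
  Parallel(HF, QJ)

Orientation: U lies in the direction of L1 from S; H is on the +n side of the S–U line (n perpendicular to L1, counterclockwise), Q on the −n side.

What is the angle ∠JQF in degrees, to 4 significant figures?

11.49°

The slot axis is L1's direction at -32.7°, so u = (cos -32.7°, sin -32.7°) = (0.8415, -0.5402) and n = (−sin -32.7°, cos -32.7°) = (0.5402, 0.8415). S is at the origin and U lies 65.9 along u from S, so U = 65.9·u = (55.46, -35.60). Tangency of A1 to both parallel lines with radius 6.7 puts H and Q at S ± 6.7·n: H = (3.620, 5.638), Q = (-3.620, -5.638). Equal radii place F and J the same way about U: F = U + 6.7·n = (59.08, -29.96), J = U − 6.7·n = (51.84, -41.24). Then cos ∠JQF = QJ·QF / (|QJ||QF|), giving 11.49°.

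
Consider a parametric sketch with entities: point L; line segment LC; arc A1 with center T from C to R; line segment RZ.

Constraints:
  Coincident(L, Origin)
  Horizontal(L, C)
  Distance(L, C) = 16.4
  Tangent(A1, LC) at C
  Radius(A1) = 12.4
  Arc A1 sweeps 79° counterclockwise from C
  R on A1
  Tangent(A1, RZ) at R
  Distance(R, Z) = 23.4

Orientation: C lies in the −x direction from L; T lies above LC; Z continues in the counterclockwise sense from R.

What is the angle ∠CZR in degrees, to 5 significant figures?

15.752°

L is at the origin; L and C share the same y with |LC| = 16.4 and C on the −x side, so C = (-16.400, 0.0000). Tangency of A1 to LC means the radius TC is perpendicular to LC, so T = C + (0, 12.4) = (-16.400, 12.400). On A1, C sits at bearing -90° from T; a 79° counterclockwise sweep puts R at bearing -11°, so R = T + 12.4·(cos -11°, sin -11°) = (-4.2278, 10.034). The tangent condition forces TR to be normal to RZ, so RZ runs along (−sin -11°, cos -11°); with |RZ| = 23.4, Z = (0.23711, 33.004). Then cos ∠CZR = ZC·ZR / (|ZC||ZR|), giving 15.752°.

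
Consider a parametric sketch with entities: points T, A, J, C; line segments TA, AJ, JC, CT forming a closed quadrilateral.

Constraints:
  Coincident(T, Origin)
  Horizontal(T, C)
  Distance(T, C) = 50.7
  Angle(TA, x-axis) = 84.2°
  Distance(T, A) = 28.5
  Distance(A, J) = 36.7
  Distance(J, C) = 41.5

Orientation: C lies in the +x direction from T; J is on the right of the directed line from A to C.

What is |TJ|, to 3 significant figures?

12.5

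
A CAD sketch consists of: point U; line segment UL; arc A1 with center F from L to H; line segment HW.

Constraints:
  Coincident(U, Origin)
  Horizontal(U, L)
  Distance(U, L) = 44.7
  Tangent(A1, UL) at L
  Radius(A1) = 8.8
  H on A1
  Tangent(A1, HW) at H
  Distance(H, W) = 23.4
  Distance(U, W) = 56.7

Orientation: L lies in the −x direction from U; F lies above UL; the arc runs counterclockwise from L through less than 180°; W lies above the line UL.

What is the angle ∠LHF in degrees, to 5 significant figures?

33.739°

U is at the origin; U and L share the same y with |UL| = 44.7 and L on the −x side, so L = (-44.700, 0.0000). Tangency of A1 to UL means the radius FL is perpendicular to UL, so F = L + (0, 8.8) = (-44.700, 8.8000). Since FH ⟂ HW (tangency), |FW| = √(8.8² + 23.4²) = 25.000 regardless of where H sits on A1. So W lies on both circle(U, 56.7) and circle(F, 25.000); the above-UL intersection is W = (-45.535, 33.786). H is the foot of the tangent from W: H = (-36.571, 12.171).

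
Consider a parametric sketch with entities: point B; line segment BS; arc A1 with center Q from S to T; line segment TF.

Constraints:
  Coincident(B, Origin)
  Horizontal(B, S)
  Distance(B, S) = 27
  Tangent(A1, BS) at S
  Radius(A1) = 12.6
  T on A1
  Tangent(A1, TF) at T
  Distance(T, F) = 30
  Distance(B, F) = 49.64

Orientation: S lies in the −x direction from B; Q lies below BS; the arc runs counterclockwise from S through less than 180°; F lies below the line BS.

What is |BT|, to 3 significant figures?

42.3

B is at the origin; BS is horizontal with |BS| = 27.0 and S on the −x side, so S = (-27.0, 0.00). Tangency of A1 to BS means the radius QS is perpendicular to BS, so Q = S + (0, -12.6) = (-27.0, -12.6). Since QT ⟂ TF (tangency), |QF| = √(12.6² + 30.0²) = 32.5 regardless of where T sits on A1. So F lies on both circle(B, 49.64) and circle(Q, 32.5); the below-BS intersection is F = (-21.6, -44.7). T is the foot of the tangent from F: T = (-37.6, -19.3).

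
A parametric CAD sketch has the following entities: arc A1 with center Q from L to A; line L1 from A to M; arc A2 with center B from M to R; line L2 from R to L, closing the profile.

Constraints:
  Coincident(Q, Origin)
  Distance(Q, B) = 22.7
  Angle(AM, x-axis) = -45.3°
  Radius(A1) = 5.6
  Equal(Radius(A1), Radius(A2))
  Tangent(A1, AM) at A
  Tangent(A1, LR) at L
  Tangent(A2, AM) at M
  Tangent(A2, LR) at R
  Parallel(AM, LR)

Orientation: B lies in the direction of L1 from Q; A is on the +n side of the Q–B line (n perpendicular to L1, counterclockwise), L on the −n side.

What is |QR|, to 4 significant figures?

23.38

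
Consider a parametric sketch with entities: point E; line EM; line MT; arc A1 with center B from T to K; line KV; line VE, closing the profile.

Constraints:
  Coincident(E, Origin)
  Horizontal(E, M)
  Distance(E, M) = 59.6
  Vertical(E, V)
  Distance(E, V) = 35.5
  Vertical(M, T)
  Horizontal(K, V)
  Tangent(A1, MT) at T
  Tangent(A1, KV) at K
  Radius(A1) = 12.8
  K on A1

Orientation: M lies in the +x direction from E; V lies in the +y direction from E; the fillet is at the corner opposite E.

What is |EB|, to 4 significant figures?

52.01

EV is vertical with |EV| = 35.5 and V on the +y side, so V = (0.000, 35.50). The virtual corner opposite E is at (59.60, 35.50). A1 meets MT tangentially, so BT is at right angles to MT and A1 meets KV tangentially, so BK is at right angles to KV, with radius 12.8, so the center B sits 12.8 in from both sides at B = (46.80, 22.70). Then |EB| = |B − E| = 52.01.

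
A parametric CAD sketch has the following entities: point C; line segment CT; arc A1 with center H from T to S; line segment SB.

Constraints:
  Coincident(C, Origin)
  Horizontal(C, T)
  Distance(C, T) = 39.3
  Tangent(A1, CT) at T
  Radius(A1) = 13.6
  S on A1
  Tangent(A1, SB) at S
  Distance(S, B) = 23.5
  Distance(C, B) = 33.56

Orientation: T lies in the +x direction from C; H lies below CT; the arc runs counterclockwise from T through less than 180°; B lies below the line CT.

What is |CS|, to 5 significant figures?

28.110

C is at the origin; C and T share the same y with |CT| = 39.3 and T on the +x side, so T = (39.300, 0.0000). Since A1 is tangent to CT there, HT ⟂ CT, so H = T + (0, -13.6) = (39.300, -13.600). Since HS ⟂ SB (tangency), |HB| = √(13.6² + 23.5²) = 27.152 regardless of where S sits on A1. So B lies on both circle(C, 33.56) and circle(H, 27.152); the below-CT intersection is B = (16.924, -28.980). S is the foot of the tangent from B: S = (27.019, -7.7583).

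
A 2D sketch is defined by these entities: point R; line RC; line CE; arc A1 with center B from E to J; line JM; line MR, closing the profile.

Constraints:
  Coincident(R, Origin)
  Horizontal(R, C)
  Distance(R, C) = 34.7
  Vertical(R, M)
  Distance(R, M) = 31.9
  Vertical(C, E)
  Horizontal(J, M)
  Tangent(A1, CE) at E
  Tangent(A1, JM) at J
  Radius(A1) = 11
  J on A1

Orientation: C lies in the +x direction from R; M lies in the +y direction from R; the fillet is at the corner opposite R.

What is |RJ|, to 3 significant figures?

39.7

R is at the origin; R and C share the same y with |RC| = 34.7 and C on the +x side, so C = (34.7, 0.00). RM is vertical with |RM| = 31.9 and M on the +y side, so M = (0.00, 31.9). The virtual corner opposite R is at (34.7, 31.9). Since A1 is tangent to CE there, BE ⟂ CE and tangency of A1 to JM means the radius BJ is perpendicular to JM, with radius 11.0, so the center B sits 11.0 in from both sides at B = (23.7, 20.9). That places the tangent points at E = (34.7, 20.9) on CE and J = (23.7, 31.9) on JM. Then |RJ| = |J − R| = 39.7.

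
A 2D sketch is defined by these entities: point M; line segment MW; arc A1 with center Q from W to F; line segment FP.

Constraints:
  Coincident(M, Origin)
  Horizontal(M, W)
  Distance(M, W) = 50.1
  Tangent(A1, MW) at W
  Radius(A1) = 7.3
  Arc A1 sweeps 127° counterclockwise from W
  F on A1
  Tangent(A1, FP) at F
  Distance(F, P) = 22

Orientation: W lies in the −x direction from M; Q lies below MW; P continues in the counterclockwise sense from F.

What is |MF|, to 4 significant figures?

57.14

M is at the origin; M and W share the same y with |MW| = 50.1 and W on the −x side, so W = (-50.10, 0.000). Since A1 is tangent to MW there, QW ⟂ MW, so Q = W + (0, -7.3) = (-50.10, -7.300). On A1, W sits at bearing 90° from Q; a 127° counterclockwise sweep puts F at bearing 217°, so F = Q + 7.3·(cos 217°, sin 217°) = (-55.93, -11.69). Then |MF| = |F − M| = 57.14.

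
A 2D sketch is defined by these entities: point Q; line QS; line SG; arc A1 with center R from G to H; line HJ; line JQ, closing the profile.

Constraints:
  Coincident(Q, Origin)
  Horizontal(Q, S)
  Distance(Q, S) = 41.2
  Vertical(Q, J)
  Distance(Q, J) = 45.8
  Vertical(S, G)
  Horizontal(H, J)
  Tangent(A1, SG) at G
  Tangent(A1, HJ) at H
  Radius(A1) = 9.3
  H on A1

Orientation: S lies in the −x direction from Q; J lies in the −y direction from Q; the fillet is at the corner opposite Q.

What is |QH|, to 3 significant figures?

55.8

Q is at the origin; QS is horizontal with |QS| = 41.2 and S on the −x side, so S = (-41.2, 0.00). Q and J share the same x with |QJ| = 45.8 and J on the −y side, so J = (0.00, -45.8). The virtual corner opposite Q is at (-41.2, -45.8). The tangent condition forces RG to be normal to SG and the tangent condition forces RH to be normal to HJ, with radius 9.3, so the center R sits 9.3 in from both sides at R = (-31.9, -36.5). That places the tangent points at G = (-41.2, -36.5) on SG and H = (-31.9, -45.8) on HJ. Then |QH| = |H − Q| = 55.8.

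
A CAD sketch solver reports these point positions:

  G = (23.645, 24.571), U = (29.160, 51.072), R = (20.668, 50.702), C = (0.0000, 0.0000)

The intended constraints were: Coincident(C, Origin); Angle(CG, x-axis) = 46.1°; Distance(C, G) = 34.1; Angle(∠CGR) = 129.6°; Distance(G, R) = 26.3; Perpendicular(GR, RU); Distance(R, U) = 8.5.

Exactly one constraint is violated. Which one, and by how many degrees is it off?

Perpendicular(GR, RU) — off by 4.00°.

C = (0.00, 0.00) ✓; CG at 46.10° ✓; |CG| = 34.10 ✓; ∠CGR = 129.6° ✓; |GR| = 26.30 ✓; ∠(GR, RU) = 94.00° ✗; |RU| = 8.500 ✓.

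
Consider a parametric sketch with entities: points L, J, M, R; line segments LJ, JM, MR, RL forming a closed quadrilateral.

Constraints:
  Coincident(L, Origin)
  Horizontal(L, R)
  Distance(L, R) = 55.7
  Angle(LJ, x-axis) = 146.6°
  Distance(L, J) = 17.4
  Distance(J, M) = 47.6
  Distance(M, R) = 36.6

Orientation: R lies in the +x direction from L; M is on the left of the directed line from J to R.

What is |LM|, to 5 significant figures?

39.870

L is at the origin; LR is horizontal with |LR| = 55.7 and R in +x, so R = (55.7, 0). LJ runs at 146.6° with |LJ| = 17.4, so J = (-14.526, 9.5784). M is determined by |JM| = 47.6 and |MR| = 36.6 together: it lies at the intersection of circle(J, 47.6) and circle(R, 36.6). With |JR| = 70.877, the foot of the radical line on JR is 41.972 from J and the perpendicular offset is √(47.6² − 41.972²) = 22.452. Taking the left-of-JR solution: M = (30.095, 26.152).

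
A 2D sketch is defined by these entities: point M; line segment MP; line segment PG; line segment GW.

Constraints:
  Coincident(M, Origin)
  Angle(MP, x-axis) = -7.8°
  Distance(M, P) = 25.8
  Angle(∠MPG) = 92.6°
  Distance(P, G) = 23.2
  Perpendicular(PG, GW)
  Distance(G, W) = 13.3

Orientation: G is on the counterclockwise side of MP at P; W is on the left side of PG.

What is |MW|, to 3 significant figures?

27.4

∠MPG = 92.6°, so PG runs at -7.8° + (180° − 92.6°) = 79.6° from the x-axis; with |PG| = 23.2, G = P + 23.2·(cos 79.6°, sin 79.6°) = (29.7, 19.3). PG is perpendicular to GW; with |GW| = 13.3 on the left of PG, W = G + 13.3·(-0.984, 0.181) = (16.7, 21.7). Then |MW| = |W − M| = 27.4.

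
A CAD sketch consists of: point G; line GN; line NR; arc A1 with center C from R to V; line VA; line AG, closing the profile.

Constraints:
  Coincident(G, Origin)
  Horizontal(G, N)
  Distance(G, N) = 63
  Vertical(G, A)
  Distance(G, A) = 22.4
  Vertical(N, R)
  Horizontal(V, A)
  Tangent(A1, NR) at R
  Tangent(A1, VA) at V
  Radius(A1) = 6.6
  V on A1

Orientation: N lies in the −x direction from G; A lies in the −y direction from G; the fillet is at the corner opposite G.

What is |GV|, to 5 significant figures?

60.685

G is at the origin; G and N share the same y with |GN| = 63.0 and N on the −x side, so N = (-63.000, 0.0000). G and A share the same x with |GA| = 22.4 and A on the −y side, so A = (0.0000, -22.400). The virtual corner opposite G is at (-63.000, -22.400). Tangency of A1 to NR means the radius CR is perpendicular to NR and the tangent condition forces CV to be normal to VA, with radius 6.6, so the center C sits 6.6 in from both sides at C = (-56.400, -15.800). That places the tangent points at R = (-63.000, -15.800) on NR and V = (-56.400, -22.400) on VA. Then |GV| = |V − G| = 60.685.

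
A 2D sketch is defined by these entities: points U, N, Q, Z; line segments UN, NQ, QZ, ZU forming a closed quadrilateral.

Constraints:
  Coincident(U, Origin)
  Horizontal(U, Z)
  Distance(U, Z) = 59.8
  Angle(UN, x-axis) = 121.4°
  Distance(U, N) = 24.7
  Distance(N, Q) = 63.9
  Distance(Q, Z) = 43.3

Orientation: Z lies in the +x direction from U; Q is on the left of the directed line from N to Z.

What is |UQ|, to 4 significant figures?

63.24

Checks: |NQ| = 63.90 ✓; |QZ| = 43.30 ✓.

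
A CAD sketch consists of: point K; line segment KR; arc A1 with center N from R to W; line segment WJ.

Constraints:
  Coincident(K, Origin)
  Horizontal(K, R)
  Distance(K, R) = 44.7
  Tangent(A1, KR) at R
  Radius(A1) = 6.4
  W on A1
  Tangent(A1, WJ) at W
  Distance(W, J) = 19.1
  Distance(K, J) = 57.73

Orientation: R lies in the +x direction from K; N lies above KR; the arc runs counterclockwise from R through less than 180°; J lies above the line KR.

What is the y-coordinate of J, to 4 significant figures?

25.20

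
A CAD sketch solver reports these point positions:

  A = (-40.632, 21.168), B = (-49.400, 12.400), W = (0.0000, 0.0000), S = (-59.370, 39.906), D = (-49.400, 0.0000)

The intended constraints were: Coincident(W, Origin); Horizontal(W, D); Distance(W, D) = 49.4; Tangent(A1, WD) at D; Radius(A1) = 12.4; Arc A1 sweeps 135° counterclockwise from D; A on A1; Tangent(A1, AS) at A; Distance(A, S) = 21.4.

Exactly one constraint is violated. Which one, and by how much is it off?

Distance(A, S) = 21.4 — off by 5.10.

W = (0.00, 0.00) ✓; W.y = 0.00, D.y = 0.00 ✓; |WD| = 49.40 ✓; ∠(BD, DW) = 90.00° ✓; |BD| = 12.40 ✓; bearing(B→A) − bearing(B→D) = 135.0° ✓; |BA| = 12.40 ✓; ∠(BA, AS) = 90.00° ✓; |AS| = 26.50 ✗.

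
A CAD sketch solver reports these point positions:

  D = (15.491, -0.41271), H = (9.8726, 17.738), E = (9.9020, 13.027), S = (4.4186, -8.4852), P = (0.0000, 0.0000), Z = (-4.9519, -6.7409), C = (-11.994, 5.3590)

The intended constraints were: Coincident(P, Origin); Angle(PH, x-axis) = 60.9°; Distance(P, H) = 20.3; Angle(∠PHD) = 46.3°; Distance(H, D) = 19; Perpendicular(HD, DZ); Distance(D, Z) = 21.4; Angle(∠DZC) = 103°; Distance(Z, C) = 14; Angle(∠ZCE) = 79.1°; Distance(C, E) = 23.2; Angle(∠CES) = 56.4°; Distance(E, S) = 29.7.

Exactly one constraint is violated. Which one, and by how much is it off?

Distance(E, S) = 29.7 — off by 7.50.

P = (0.00, 0.00) ✓; PH at 60.90° ✓; |PH| = 20.30 ✓; ∠PHD = 46.30° ✓; |HD| = 19.00 ✓; ∠(HD, DZ) = 90.00° ✓; |DZ| = 21.40 ✓; ∠DZC = 103.0° ✓; |ZC| = 14.00 ✓; ∠ZCE = 79.10° ✓; |CE| = 23.20 ✓; ∠CES = 56.40° ✓; |ES| = 22.20 ✗.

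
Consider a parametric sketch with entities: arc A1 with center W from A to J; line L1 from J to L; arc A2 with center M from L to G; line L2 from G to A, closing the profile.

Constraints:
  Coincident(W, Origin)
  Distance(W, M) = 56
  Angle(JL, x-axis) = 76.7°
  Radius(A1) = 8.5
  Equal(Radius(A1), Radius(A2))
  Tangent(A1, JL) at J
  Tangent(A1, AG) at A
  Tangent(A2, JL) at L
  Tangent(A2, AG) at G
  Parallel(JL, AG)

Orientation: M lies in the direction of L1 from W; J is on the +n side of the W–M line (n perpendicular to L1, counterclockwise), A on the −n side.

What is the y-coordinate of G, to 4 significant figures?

52.54

The slot axis is L1's direction at 76.7°, so u = (cos 76.7°, sin 76.7°) = (0.2300, 0.9732) and n = (−sin 76.7°, cos 76.7°) = (-0.9732, 0.2300). W is at the origin and M lies 56.0 along u from W, so M = 56.0·u = (12.88, 54.50). Tangency of A1 to both parallel lines with radius 8.5 puts J and A at W ± 8.5·n: J = (-8.272, 1.955), A = (8.272, -1.955). Equal radii place L and G the same way about M: L = M + 8.5·n = (4.611, 56.45), G = M − 8.5·n = (21.15, 52.54). So G.y = 52.54.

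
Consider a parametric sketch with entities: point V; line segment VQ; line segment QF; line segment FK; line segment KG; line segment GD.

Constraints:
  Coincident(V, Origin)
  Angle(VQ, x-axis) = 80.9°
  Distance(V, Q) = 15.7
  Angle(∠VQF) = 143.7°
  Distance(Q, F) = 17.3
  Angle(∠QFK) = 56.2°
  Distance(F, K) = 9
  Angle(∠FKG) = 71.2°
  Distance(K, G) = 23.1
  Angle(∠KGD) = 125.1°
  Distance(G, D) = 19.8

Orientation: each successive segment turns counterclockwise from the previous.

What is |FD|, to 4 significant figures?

32.50

V is at the origin; VQ runs at 80.9° with length 15.7, so Q = (2.483, 15.50). ∠VQF = 143.7° gives QF at 117.2° from the x-axis; with |QF| = 17.3, F = (-5.425, 30.89). ∠QFK = 56.2° gives FK at -119.0° from the x-axis; with |FK| = 9.0, K = (-9.788, 23.02). ∠FKG = 71.2° gives KG at -10.20° from the x-axis; with |KG| = 23.1, G = (12.95, 18.93). ∠KGD = 125.1° gives GD at 44.70° from the x-axis; with |GD| = 19.8, D = (27.02, 32.85). Then |FD| = |D − F| = 32.50.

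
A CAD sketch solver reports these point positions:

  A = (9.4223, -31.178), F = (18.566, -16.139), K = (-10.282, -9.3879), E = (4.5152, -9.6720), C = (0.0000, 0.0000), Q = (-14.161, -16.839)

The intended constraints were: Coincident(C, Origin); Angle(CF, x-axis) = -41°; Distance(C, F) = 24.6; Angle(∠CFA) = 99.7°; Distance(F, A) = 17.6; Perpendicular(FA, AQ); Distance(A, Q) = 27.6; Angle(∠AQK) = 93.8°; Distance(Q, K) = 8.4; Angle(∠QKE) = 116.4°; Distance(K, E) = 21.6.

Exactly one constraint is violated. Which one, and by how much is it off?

Distance(K, E) = 21.6 — off by 6.80.

C = (0.00, 0.00) ✓; CF at -41.00° ✓; |CF| = 24.60 ✓; ∠CFA = 99.70° ✓; |FA| = 17.60 ✓; ∠(FA, AQ) = 90.00° ✓; |AQ| = 27.60 ✓; ∠AQK = 93.80° ✓; |QK| = 8.400 ✓; ∠QKE = 116.4° ✓; |KE| = 14.80 ✗.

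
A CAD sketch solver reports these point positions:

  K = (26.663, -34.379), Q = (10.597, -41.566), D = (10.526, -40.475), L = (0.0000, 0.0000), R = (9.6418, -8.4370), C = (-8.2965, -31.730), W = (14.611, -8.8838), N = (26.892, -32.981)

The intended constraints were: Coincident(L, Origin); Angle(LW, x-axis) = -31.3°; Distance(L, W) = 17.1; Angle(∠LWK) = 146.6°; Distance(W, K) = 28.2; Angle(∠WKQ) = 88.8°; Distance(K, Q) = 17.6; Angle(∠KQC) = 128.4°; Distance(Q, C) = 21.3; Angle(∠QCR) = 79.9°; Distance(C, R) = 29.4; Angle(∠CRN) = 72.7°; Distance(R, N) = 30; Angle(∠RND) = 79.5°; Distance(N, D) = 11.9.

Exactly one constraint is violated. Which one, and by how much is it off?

Distance(N, D) = 11.9 — off by 6.10.

L = (0.00, 0.00) ✓; LW at -31.30° ✓; |LW| = 17.10 ✓; ∠LWK = 146.6° ✓; |WK| = 28.20 ✓; ∠WKQ = 88.80° ✓; |KQ| = 17.60 ✓; ∠KQC = 128.4° ✓; |QC| = 21.30 ✓; ∠QCR = 79.90° ✓; |CR| = 29.40 ✓; ∠CRN = 72.70° ✓; |RN| = 30.00 ✓; ∠RND = 79.50° ✓; |ND| = 18.00 ✗.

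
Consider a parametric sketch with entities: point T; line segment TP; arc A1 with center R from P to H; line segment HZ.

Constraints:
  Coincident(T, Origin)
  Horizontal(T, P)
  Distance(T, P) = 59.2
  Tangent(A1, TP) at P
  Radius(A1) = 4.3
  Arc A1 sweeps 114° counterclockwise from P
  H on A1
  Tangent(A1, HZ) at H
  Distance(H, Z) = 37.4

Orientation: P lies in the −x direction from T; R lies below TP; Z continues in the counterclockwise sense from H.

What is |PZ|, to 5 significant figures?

41.769

On A1, P sits at bearing 90° from R; a 114° counterclockwise sweep puts H at bearing 204°, so H = R + 4.3·(cos 204°, sin 204°) = (-63.128, -6.0490). Since A1 is tangent to HZ there, RH ⟂ HZ, so HZ runs along (−sin 204°, cos 204°); with |HZ| = 37.4, Z = (-47.916, -40.216). Then |PZ| = |Z − P| = 41.769.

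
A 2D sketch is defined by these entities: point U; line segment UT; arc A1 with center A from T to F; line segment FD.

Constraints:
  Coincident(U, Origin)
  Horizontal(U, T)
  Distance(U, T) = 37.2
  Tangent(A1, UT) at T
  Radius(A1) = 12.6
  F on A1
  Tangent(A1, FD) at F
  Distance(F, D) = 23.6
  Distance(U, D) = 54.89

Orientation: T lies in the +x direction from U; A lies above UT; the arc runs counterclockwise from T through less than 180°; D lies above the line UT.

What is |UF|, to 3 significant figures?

51.8

Checks: |UT| = 37.20 ✓; |AF| = 12.60 ✓; ∠(AF, FD) = 90.00° ✓; |FD| = 23.60 ✓; |UD| = 54.89 ✓.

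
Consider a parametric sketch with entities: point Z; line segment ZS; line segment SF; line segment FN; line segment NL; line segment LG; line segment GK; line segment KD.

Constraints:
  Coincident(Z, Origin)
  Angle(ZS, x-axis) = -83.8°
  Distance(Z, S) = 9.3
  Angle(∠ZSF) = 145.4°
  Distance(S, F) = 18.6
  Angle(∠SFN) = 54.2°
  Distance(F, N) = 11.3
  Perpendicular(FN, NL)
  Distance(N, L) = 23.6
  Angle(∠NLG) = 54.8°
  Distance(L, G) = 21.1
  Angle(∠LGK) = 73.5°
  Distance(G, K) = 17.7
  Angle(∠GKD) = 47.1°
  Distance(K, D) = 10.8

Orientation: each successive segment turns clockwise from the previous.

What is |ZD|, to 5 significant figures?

14.365

Z is at the origin; ZS runs at -83.8° with length 9.3, so S = (1.0044, -9.2456). ∠ZSF = 145.4° gives SF at -118.40° from the x-axis; with |SF| = 18.6, F = (-7.8422, -25.607). ∠SFN = 54.2° gives FN at 115.80° from the x-axis; with |FN| = 11.3, N = (-12.760, -15.433). FN is perpendicular to NL, so NL runs at 25.800°; with |NL| = 23.6, L = (8.4872, -5.1620). ∠NLG = 54.8° gives LG at -99.400° from the x-axis; with |LG| = 21.1, G = (5.0410, -25.979). ∠LGK = 73.5° gives GK at 154.10° from the x-axis; with |GK| = 17.7, K = (-10.881, -18.247). ∠GKD = 47.1° gives KD at 21.200° from the x-axis; with |KD| = 10.8, D = (-0.81206, -14.342). Then |ZD| = |D − Z| = 14.365.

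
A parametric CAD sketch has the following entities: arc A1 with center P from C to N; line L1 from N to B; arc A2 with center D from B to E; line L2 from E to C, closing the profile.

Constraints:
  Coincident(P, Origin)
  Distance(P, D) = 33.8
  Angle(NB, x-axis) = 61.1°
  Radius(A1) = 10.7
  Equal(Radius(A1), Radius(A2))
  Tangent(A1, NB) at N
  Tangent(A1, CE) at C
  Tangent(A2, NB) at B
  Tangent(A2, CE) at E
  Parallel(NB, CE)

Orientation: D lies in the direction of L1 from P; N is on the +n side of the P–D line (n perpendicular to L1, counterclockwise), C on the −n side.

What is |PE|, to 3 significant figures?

35.5

The slot axis is L1's direction at 61.1°, so u = (cos 61.1°, sin 61.1°) = (0.483, 0.875) and n = (−sin 61.1°, cos 61.1°) = (-0.875, 0.483). P is at the origin and D lies 33.8 along u from P, so D = 33.8·u = (16.3, 29.6). Tangency of A1 to both parallel lines with radius 10.7 puts N and C at P ± 10.7·n: N = (-9.37, 5.17), C = (9.37, -5.17). Equal radii place B and E the same way about D: B = D + 10.7·n = (6.97, 34.8), E = D − 10.7·n = (25.7, 24.4). Then |PE| = |E − P| = 35.5.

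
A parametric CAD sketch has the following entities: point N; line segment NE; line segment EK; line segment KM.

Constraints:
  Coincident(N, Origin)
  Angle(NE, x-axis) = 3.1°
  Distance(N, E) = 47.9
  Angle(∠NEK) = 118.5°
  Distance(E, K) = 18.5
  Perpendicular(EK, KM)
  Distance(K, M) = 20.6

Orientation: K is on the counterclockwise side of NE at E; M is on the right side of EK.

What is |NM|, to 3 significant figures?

75.1

N is at the origin; NE runs at 3.1° with length 47.9, so E = 47.9·(cos 3.1°, sin 3.1°) = (47.8, 2.59). ∠NEK = 118.5°, so EK runs at 3.1° + (180° − 118.5°) = 64.6° from the x-axis; with |EK| = 18.5, K = E + 18.5·(cos 64.6°, sin 64.6°) = (55.8, 19.3). The perpendicularity gives KM at right angles to EK; with |KM| = 20.6 on the right of EK, M = K + 20.6·(0.903, -0.429) = (74.4, 10.5). Then |NM| = |M − N| = 75.1.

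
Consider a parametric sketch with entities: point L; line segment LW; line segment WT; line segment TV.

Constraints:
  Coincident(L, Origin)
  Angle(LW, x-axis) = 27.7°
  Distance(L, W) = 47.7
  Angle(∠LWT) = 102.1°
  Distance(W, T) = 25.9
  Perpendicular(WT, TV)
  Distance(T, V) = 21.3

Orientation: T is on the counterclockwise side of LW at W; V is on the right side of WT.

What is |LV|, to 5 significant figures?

76.841

L is at the origin; LW runs at 27.7° with length 47.7, so W = 47.7·(cos 27.7°, sin 27.7°) = (42.233, 22.173). ∠LWT = 102.1°, so WT runs at 27.7° + (180° − 102.1°) = 105.60° from the x-axis; with |WT| = 25.9, T = W + 25.9·(cos 105.60°, sin 105.60°) = (35.268, 47.119). WT is perpendicular to TV; with |TV| = 21.3 on the right of WT, V = T + 21.3·(0.96316, 0.26892) = (55.784, 52.847). Then |LV| = |V − L| = 76.841.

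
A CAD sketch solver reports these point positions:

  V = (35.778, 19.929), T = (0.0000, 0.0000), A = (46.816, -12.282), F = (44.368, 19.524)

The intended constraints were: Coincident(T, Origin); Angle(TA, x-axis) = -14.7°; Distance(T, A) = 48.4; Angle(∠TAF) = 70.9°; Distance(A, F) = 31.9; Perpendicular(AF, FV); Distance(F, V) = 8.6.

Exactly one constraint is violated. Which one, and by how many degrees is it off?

Perpendicular(AF, FV) — off by 7.10°.

T = (0.00, 0.00) ✓; TA at -14.70° ✓; |TA| = 48.40 ✓; ∠TAF = 70.90° ✓; |AF| = 31.90 ✓; ∠(AF, FV) = 82.90° ✗; |FV| = 8.600 ✓.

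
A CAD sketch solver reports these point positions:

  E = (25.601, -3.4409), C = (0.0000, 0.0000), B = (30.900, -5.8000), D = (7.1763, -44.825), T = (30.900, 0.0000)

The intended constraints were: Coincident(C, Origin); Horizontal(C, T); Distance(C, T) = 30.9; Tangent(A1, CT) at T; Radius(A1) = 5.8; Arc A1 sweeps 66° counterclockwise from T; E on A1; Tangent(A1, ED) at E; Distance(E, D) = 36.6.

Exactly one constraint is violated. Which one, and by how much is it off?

Distance(E, D) = 36.6 — off by 8.70.

C = (0.00, 0.00) ✓; C.y = 0.00, T.y = 0.00 ✓; |CT| = 30.90 ✓; ∠(BT, TC) = 90.00° ✓; |BT| = 5.800 ✓; bearing(B→E) − bearing(B→T) = 66.00° ✓; |BE| = 5.800 ✓; ∠(BE, ED) = 90.00° ✓; |ED| = 45.30 ✗.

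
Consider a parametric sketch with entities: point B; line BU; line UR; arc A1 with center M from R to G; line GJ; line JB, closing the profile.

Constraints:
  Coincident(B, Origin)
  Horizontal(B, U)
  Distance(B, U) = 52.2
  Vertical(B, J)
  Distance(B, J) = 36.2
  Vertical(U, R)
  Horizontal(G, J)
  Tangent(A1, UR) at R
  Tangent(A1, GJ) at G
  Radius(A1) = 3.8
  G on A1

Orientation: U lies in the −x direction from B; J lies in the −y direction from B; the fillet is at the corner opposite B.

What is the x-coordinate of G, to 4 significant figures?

-48.40

B is at the origin; BU is horizontal with |BU| = 52.2 and U on the −x side, so U = (-52.20, 0.000). B and J share the same x with |BJ| = 36.2 and J on the −y side, so J = (0.000, -36.20). The virtual corner opposite B is at (-52.20, -36.20). Tangency of A1 to UR means the radius MR is perpendicular to UR and A1 meets GJ tangentially, so MG is at right angles to GJ, with radius 3.8, so the center M sits 3.8 in from both sides at M = (-48.40, -32.40). That places the tangent points at R = (-52.20, -32.40) on UR and G = (-48.40, -36.20) on GJ. So G.x = -48.40.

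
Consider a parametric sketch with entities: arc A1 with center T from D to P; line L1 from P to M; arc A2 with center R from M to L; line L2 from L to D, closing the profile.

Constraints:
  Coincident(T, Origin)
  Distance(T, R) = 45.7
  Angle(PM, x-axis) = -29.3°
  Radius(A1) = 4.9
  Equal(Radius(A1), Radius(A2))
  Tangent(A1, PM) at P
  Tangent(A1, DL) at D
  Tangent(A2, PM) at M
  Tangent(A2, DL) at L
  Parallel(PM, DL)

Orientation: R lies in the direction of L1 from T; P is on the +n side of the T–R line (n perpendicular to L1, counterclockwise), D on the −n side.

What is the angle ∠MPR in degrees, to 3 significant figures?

6.12°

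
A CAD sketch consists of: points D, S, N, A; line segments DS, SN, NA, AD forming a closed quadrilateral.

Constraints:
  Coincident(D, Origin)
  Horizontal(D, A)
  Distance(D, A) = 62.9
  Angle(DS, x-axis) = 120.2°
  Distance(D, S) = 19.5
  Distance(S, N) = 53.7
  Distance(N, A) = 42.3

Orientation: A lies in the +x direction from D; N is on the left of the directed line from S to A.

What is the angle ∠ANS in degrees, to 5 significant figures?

101.40°

Checks: |SN| = 53.70 ✓; |NA| = 42.30 ✓.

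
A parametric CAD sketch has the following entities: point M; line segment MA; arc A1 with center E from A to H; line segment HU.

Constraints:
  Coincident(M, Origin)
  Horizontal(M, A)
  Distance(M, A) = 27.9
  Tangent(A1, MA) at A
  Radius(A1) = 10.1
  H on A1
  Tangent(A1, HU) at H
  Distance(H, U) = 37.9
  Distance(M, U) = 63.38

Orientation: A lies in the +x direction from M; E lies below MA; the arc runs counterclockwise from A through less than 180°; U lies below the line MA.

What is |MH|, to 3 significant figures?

25.8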